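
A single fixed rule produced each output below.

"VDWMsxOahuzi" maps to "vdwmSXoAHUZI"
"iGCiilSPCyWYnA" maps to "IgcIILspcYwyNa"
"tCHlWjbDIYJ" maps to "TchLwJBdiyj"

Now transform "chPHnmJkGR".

What's happening: flip the case of every letter.
So "chPHnmJkGR" becomes "CHphNMjKgr".

CHphNMjKgr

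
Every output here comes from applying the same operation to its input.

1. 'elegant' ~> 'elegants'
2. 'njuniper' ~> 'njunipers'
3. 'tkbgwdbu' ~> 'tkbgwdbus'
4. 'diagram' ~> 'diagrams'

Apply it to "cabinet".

Each output is the input with this applied: append "s".
On "cabinet" that produces "cabinets".

cabinets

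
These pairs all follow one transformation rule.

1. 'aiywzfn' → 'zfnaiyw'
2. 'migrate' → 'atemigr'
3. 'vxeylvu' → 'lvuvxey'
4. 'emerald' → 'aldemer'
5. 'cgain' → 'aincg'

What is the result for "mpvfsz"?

fszmpv

The pattern: move the last 3 characters to the front (rotate right by 3).
On "mpvfsz" that produces "fszmpv".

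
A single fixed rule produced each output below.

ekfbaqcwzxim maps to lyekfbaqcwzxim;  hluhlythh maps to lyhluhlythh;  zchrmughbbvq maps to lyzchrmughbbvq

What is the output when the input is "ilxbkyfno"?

lyilxbkyfno

The rule is to prepend "ly".
"ilxbkyfno" → "lyilxbkyfno".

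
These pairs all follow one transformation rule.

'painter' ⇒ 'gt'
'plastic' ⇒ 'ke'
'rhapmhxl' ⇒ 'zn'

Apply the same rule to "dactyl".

an

What's happening: shift every letter 2 places forward in the alphabet (wrapping around), then keep only the last 2 characters.
On "dactyl": the first step gives "fcevan", and the second then gives "an".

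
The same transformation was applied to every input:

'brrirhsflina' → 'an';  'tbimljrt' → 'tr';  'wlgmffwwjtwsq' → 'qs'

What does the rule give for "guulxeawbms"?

What's happening: reverse the string, then keep only the first 2 characters.
Applying that to "guulxeawbms" gives "sm".

sm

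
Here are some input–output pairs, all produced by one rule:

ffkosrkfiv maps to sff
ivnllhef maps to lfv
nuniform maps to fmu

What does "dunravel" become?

Each output is the input with this applied: keep one character in every 3, starting at position 2 (positions 2nd, 5th, 8th, ...), then move the first character to the end.
Applying that to "dunravel" gives "alu".

alu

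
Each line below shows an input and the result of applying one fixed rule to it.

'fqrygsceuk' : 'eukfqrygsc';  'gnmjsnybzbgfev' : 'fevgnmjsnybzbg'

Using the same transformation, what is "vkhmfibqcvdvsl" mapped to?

vslvkhmfibqcvd

Looking at the pairs, the operation is to move the last 3 characters to the front (rotate right by 3).
On "vkhmfibqcvdvsl" that produces "vslvkhmfibqcvd".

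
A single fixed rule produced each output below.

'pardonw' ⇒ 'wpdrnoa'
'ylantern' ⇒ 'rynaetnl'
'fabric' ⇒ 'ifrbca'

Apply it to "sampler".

rspmela

Rule — swap each adjacent pair of characters (1↔2, 3↔4, ...), then swap the first and last characters.
Working it through for "sampler": intermediate "aspmelr", final "rspmela".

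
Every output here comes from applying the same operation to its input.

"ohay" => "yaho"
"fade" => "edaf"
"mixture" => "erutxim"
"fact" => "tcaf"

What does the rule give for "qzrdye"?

Each output is the input with this applied: reverse the string.
"qzrdye" → "eydrzq".

eydrzq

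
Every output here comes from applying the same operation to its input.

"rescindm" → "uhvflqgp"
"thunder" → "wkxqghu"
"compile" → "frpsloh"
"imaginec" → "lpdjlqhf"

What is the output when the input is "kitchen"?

Looking at the pairs, the operation is to shift every letter 3 places forward in the alphabet (wrapping around).
Applying that to "kitchen" gives "nlwfkhq".

nlwfkhq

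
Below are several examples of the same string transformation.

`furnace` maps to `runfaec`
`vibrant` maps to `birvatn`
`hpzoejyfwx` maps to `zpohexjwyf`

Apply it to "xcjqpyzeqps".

jcqxpsypzqe

Each output is the input with this applied: move the first 2 characters to the end (rotate left by 2), then take characters alternately from the front and the back (1st, last, 2nd, 2nd-last, ...).
On "xcjqpyzeqps": the first step gives "jqpyzeqpsxc", and the second then gives "jcqxpsypzqe".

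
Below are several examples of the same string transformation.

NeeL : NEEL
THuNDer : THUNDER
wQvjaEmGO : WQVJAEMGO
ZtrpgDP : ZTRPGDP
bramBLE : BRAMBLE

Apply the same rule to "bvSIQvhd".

BVSIQVHD

Each output is the input with this applied: convert every letter to uppercase.
For "bvSIQvhd" the result is "BVSIQVHD".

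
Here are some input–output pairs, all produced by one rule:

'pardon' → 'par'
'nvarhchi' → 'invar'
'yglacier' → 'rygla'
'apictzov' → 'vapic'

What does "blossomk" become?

What's happening: swap the front and back halves of the string, then delete the first 3 characters.
On "blossomk": the first step gives "somkblos", and the second then gives "kblos".

kblos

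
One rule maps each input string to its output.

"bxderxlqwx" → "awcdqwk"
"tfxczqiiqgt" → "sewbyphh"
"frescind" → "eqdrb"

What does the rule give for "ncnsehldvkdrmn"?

The pattern: shift every letter 1 place backward in the alphabet (wrapping around), then delete the last 3 characters.
Working it through for "ncnsehldvkdrmn": intermediate "mbmrdgkcujcqlm", final "mbmrdgkcujc".

mbmrdgkcujc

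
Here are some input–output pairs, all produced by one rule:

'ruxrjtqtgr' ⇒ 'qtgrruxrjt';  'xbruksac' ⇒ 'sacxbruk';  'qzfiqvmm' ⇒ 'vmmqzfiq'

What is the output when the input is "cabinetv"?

In each case the input is transformed by: move the first character to the end, then swap the front and back halves of the string.
Working it through for "cabinetv": intermediate "abinetvc", final "etvcabin".

etvcabin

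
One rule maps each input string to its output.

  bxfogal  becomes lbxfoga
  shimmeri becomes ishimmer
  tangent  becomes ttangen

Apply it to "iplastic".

The rule is to move the last character to the front.
"iplastic" → "ciplasti".

ciplasti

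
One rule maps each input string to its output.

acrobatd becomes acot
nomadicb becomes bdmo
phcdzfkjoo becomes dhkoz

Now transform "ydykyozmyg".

gmyyz

The rule is to sort the characters into alphabetical order, then keep every other character starting from the second (positions 2nd, 4th, 6th, ...).
"ydykyozmyg" → "dgkmoyyyyz" → "gmyyz".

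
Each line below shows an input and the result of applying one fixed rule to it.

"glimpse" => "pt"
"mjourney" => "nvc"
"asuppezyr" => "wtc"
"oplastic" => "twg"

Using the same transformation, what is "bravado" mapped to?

In each case the input is transformed by: keep one character in every 3, starting at position 2 (positions 2nd, 5th, 8th, ...), then shift every letter 4 places forward in the alphabet (wrapping around).
Working it through for "bravado": intermediate "ra", final "ve".

ve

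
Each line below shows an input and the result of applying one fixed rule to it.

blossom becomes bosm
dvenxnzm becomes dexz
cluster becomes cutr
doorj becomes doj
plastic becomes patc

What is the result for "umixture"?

What's happening: keep every other character starting from the first (positions 1st, 3rd, 5th, ...).
So "umixture" becomes "uitr".

uitr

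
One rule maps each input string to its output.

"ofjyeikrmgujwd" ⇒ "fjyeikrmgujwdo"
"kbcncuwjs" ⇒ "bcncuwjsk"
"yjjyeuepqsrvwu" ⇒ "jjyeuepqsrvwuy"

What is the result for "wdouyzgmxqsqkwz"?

Looking at the pairs, the operation is to move the first character to the end.
Doing the same to "wdouyzgmxqsqkwz": "douyzgmxqsqkwzw".

douyzgmxqsqkwzw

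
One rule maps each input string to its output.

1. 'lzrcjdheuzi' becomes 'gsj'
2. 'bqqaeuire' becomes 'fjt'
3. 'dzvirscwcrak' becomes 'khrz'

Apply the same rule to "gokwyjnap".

zye

What's happening: shift every letter 11 places backward in the alphabet (wrapping around), then keep one character in every 3, starting at position 3 (positions 3rd, 6th, 9th, ...).
On "gokwyjnap": the first step gives "vdzlnycpe", and the second then gives "zye".
(Check on "bqqaeuire": → "qffptjxgt" → "fjt" ✓)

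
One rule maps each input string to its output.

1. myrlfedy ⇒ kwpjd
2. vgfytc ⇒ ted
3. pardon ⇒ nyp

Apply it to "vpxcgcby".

tnvae

The transformation: shift every letter 2 places backward in the alphabet (wrapping around), then delete the last 3 characters.
Starting from "vpxcgcby": after the first operation, "tnvaeazw"; after the second, "tnvae".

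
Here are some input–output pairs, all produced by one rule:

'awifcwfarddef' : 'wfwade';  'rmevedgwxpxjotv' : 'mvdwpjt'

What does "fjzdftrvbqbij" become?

jdtvqi

Rule — keep every other character starting from the second (positions 2nd, 4th, 6th, ...).
Doing the same to "fjzdftrvbqbij": "jdtvqi".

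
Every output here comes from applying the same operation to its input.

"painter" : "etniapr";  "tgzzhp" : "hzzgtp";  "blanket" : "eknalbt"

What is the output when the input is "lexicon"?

ocixeln

The pattern: reverse the string, then move the first character to the end.
On "lexicon": the first step gives "nocixel", and the second then gives "ocixeln".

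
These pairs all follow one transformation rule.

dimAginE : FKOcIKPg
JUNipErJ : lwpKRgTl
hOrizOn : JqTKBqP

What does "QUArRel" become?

swcTtGN

What's happening: shift every letter 2 places forward in the alphabet (wrapping around), then flip the case of every letter.
Working it through for "QUArRel": intermediate "SWCtTgn", final "swcTtGN".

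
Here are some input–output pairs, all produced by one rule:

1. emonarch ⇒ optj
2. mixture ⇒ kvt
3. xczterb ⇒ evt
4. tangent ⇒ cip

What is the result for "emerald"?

Each output is the input with this applied: shift every letter 2 places forward in the alphabet (wrapping around), then keep every other character starting from the second (positions 2nd, 4th, 6th, ...).
For "emerald", step one produces "gogtcnf"; step two turns that into "otn".

otn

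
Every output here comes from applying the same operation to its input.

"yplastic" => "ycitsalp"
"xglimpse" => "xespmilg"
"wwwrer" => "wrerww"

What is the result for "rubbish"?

The transformation: move the first character to the end, then reverse the string.
For "rubbish", step one produces "ubbishr"; step two turns that into "rhsibbu".
(Check on "yplastic": → "plasticy" → "ycitsalp" ✓)

rhsibbu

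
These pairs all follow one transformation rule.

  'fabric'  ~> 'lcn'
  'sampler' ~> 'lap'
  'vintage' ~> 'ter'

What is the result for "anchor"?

Looking at the pairs, the operation is to shift every letter 11 places forward in the alphabet (wrapping around), then keep every other character starting from the second (positions 2nd, 4th, 6th, ...).
For "anchor", step one produces "lynszc"; step two turns that into "ysc".

ysc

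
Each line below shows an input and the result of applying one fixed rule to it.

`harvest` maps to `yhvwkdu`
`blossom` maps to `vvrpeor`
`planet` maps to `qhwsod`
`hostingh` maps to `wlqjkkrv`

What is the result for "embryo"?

In each case the input is transformed by: shift every letter 3 places forward in the alphabet (wrapping around), then move the first 3 characters to the end (rotate left by 3).
For "embryo" the result is "ubrhpe".

ubrhpe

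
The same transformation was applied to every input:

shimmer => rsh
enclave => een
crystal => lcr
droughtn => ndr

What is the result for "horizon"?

nho

Rule — move the first 2 characters to the end (rotate left by 2), then keep only the last 3 characters.
"horizon" → "rizonho" → "nho".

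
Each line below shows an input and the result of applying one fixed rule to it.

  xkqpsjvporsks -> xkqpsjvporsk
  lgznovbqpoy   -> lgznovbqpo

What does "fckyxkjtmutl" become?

What's happening: delete the last character.
On "fckyxkjtmutl" that produces "fckyxkjtmut".

fckyxkjtmut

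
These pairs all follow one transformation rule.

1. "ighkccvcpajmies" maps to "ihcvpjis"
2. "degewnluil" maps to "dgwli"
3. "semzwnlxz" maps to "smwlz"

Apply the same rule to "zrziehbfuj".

zzebu

Each output is the input with this applied: keep every other character starting from the first (positions 1st, 3rd, 5th, ...).
"zrziehbfuj" → "zzebu".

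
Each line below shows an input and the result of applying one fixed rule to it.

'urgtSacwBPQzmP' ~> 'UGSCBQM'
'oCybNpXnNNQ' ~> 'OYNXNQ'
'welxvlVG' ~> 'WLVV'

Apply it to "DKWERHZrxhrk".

DWRZXR

In each case the input is transformed by: keep every other character starting from the first (positions 1st, 3rd, 5th, ...), then convert every letter to uppercase.
For "DKWERHZrxhrk", step one produces "DWRZxr"; step two turns that into "DWRZXR".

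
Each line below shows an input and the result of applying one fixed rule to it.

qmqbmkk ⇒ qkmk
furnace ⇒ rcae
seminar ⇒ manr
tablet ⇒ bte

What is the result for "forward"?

rrad

Each output is the input with this applied: swap each adjacent pair of characters (1↔2, 3↔4, ...), then delete the first 3 characters.
So "forward" becomes "rrad".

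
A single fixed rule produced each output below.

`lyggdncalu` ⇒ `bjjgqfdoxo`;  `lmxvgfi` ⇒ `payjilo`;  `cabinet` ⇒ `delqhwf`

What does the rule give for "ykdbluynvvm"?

The transformation: move the first character to the end, then shift every letter 3 places forward in the alphabet (wrapping around).
Starting from "ykdbluynvvm": after the first operation, "kdbluynvvmy"; after the second, "ngeoxbqyypb".

ngeoxbqyypb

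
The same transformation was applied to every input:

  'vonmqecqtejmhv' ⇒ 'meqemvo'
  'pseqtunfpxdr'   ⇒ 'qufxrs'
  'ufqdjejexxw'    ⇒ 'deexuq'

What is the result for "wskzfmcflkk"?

In each case the input is transformed by: move the first 3 characters to the end (rotate left by 3), then keep every other character starting from the first (positions 1st, 3rd, 5th, ...).
For "wskzfmcflkk", step one produces "zfmcflkkwsk"; step two turns that into "zmfkwk".

zmfkwk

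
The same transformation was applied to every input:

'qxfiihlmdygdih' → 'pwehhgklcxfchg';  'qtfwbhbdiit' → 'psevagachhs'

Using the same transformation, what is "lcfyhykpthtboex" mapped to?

What's happening: shift every letter 1 place backward in the alphabet (wrapping around).
So "lcfyhykpthtboex" becomes "kbexgxjosgsandw".

kbexgxjosgsandw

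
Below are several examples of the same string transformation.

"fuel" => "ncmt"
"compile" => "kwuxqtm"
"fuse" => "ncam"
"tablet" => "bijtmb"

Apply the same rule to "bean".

Each output is the input with this applied: shift every letter 8 places forward in the alphabet (wrapping around).
For "bean" the result is "jmiv".

jmiv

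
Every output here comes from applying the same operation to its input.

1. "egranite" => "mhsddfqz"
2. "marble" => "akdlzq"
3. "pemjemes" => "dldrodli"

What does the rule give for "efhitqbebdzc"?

Rule — swap the front and back halves of the string, then shift every letter 1 place backward in the alphabet (wrapping around).
Starting from "efhitqbebdzc": after the first operation, "bebdzcefhitq"; after the second, "adacybdeghsp".

adacybdeghsp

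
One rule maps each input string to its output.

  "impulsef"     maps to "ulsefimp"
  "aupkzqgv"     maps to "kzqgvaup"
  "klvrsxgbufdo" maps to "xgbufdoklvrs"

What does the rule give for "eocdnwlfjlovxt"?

What's happening: move the last character to the front, then swap the front and back halves of the string.
Applying both steps to "eocdnwlfjlovxt": "teocdnwlfjlovx", then "lfjlovxteocdnw".

lfjlovxteocdnw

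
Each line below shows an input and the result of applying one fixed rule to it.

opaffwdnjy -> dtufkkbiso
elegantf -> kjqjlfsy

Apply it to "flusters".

Rule — shift every letter 5 places forward in the alphabet (wrapping around), then move the last character to the front.
"flusters" → "xkqzxyjw".

xkqzxyjw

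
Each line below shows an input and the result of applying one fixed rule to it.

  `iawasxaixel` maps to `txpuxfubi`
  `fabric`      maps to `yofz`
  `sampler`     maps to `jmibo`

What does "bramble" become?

xjyib

Looking at the pairs, the operation is to shift every letter 3 places backward in the alphabet (wrapping around), then delete the first 2 characters.
For "bramble", step one produces "yoxjyib"; step two turns that into "xjyib".
(Check on "sampler": → "pxjmibo" → "jmibo" ✓)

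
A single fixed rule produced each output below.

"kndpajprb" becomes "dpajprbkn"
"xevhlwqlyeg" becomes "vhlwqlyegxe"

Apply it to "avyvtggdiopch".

Looking at the pairs, the operation is to move the first 2 characters to the end (rotate left by 2).
On "avyvtggdiopch" that produces "yvtggdiopchav".

yvtggdiopchav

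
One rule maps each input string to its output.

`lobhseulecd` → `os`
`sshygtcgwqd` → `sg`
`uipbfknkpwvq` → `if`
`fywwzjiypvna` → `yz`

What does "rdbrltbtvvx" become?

Each output is the input with this applied: keep one character in every 3, starting at position 2 (positions 2nd, 5th, 8th, ...), then delete the last 2 characters.
For "rdbrltbtvvx", step one produces "dltx"; step two turns that into "dl".

dl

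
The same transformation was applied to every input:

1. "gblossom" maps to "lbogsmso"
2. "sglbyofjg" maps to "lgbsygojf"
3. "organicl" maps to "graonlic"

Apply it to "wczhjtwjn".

zchwjntjw

The rule is to move the first 2 characters to the end (rotate left by 2), then take characters alternately from the front and the back (1st, last, 2nd, 2nd-last, ...).
Doing the same to "wczhjtwjn": "zchwjntjw".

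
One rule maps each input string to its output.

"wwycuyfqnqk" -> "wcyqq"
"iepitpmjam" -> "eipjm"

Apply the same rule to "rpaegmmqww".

The pattern: keep every other character starting from the second (positions 2nd, 4th, 6th, ...).
On "rpaegmmqww" that produces "pemqw".

pemqw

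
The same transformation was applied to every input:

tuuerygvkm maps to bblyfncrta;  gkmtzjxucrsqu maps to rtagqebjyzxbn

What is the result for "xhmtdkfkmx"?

The pattern: move the first character to the end, then shift every letter 7 places forward in the alphabet (wrapping around).
For "xhmtdkfkmx" the result is "otakrmrtee".
(Check on "gkmtzjxucrsqu": → "kmtzjxucrsqug" → "rtagqebjyzxbn" ✓)

otakrmrtee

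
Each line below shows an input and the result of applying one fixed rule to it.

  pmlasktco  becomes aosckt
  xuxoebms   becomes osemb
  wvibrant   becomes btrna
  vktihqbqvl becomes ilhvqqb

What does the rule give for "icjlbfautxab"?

What's happening: delete the first 3 characters, then take characters alternately from the front and the back (1st, last, 2nd, 2nd-last, ...).
On "icjlbfautxab" that produces "lbbafxatu".
(Check on "wvibrant": → "brant" → "btrna" ✓)

lbbafxatu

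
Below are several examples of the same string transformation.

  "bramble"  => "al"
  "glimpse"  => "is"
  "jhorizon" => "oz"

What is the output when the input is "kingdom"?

no

Looking at the pairs, the operation is to keep one character in every 3, starting at position 3 (positions 3rd, 6th, 9th, ...).
Doing the same to "kingdom": "no".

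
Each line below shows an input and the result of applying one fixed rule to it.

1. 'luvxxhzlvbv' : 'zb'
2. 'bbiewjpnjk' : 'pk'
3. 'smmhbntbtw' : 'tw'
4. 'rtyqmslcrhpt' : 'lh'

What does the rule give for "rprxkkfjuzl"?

fz

Each output is the input with this applied: keep one character in every 3, starting at position 1 (positions 1st, 4th, 7th, ...), then keep only the last 2 characters.
For "rprxkkfjuzl", step one produces "rxfz"; step two turns that into "fz".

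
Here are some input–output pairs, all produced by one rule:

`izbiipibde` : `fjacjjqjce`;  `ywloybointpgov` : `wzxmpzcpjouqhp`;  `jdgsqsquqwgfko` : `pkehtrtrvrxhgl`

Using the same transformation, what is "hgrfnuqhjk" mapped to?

Each output is the input with this applied: shift every letter 1 place forward in the alphabet (wrapping around), then move the last character to the front.
Applying that to "hgrfnuqhjk" gives "lihsgovrik".

lihsgovrik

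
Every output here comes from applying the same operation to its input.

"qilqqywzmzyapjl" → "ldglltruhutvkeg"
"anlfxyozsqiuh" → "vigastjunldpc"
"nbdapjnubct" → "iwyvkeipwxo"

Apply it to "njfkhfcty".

ieafcaxot

The pattern: shift every letter 5 places backward in the alphabet (wrapping around).
So "njfkhfcty" becomes "ieafcaxot".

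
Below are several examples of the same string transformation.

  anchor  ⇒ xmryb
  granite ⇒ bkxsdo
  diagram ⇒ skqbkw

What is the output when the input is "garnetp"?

kbxodz

The pattern: shift every letter 10 places forward in the alphabet (wrapping around), then delete the first character.
On "garnetp": the first step gives "qkbxodz", and the second then gives "kbxodz".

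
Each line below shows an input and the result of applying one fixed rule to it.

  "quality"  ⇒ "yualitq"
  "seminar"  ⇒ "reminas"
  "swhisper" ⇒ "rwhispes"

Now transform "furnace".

eurnacf

Each output is the input with this applied: swap the first and last characters.
"furnace" → "eurnacf".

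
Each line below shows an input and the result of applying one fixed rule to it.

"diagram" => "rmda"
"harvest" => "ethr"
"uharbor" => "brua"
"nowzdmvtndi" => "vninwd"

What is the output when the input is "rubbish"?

ihrb

The rule is to keep every other character starting from the first (positions 1st, 3rd, 5th, ...), then swap the front and back halves of the string.
Applying both steps to "rubbish": "rbih", then "ihrb".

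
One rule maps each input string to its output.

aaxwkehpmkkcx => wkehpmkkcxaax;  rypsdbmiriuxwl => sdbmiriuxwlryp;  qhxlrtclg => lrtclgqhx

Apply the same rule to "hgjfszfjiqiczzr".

fszfjiqiczzrhgj

The pattern: move the first 3 characters to the end (rotate left by 3).
For "hgjfszfjiqiczzr" the result is "fszfjiqiczzrhgj".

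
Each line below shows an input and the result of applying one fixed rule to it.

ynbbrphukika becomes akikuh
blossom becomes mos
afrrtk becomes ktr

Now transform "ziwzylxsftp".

ptfsx

The pattern: take characters alternately from the front and the back (1st, last, 2nd, 2nd-last, ...), then keep every other character starting from the second (positions 2nd, 4th, 6th, ...).
"ziwzylxsftp" → "zpitwfzsyxl" → "ptfsx".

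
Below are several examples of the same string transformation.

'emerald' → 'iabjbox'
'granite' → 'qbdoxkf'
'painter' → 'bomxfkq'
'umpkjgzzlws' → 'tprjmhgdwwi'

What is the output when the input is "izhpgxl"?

Each output is the input with this applied: move the last 2 characters to the front (rotate right by 2), then shift every letter 3 places backward in the alphabet (wrapping around).
Applying both steps to "izhpgxl": "xlizhpg", then "uifwemd".

uifwemd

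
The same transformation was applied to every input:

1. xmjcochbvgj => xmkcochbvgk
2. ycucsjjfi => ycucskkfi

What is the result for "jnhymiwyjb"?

knhymiwykb

Rule — replace every "j" with "k".
So "jnhymiwyjb" becomes "knhymiwykb".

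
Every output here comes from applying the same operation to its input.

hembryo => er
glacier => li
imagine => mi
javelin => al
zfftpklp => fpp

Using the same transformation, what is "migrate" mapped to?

ia

Looking at the pairs, the operation is to keep one character in every 3, starting at position 2 (positions 2nd, 5th, 8th, ...).
So "migrate" becomes "ia".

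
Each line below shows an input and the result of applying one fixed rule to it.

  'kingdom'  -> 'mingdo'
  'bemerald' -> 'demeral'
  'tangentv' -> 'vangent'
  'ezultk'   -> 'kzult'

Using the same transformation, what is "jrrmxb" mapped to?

brrmx

The transformation: swap the first and last characters, then delete the last character.
Starting from "jrrmxb": after the first operation, "brrmxj"; after the second, "brrmx".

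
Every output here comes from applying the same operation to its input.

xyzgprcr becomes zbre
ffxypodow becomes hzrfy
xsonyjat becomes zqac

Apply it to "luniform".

npht

In each case the input is transformed by: shift every letter 2 places forward in the alphabet (wrapping around), then keep every other character starting from the first (positions 1st, 3rd, 5th, ...).
Starting from "luniform": after the first operation, "nwpkhqto"; after the second, "npht".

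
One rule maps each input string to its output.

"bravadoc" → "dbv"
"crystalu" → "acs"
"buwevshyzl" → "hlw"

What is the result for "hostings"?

nht

What's happening: swap the front and back halves of the string, then keep one character in every 3, starting at position 2 (positions 2nd, 5th, 8th, ...).
Working it through for "hostings": intermediate "ingshost", final "nht".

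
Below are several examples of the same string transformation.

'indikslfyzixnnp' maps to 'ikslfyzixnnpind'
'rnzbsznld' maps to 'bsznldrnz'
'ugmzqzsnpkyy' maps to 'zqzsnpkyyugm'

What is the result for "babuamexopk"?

Each output is the input with this applied: move the first 3 characters to the end (rotate left by 3).
For "babuamexopk" the result is "uamexopkbab".

uamexopkbab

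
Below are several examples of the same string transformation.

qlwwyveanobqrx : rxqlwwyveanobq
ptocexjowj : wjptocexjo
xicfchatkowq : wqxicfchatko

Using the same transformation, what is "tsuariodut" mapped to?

The pattern: move the last 2 characters to the front (rotate right by 2).
Doing the same to "tsuariodut": "uttsuariod".

uttsuariod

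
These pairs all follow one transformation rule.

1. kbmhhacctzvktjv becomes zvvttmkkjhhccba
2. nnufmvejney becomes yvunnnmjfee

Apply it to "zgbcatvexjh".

zxvtjhgecba

In each case the input is transformed by: sort the characters into reverse alphabetical order.
Applying that to "zgbcatvexjh" gives "zxvtjhgecba".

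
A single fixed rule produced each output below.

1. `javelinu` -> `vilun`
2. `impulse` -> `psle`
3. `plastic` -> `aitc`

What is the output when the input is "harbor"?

rro

Rule — swap each adjacent pair of characters (1↔2, 3↔4, ...), then delete the first 3 characters.
Working it through for "harbor": intermediate "ahbrro", final "rro".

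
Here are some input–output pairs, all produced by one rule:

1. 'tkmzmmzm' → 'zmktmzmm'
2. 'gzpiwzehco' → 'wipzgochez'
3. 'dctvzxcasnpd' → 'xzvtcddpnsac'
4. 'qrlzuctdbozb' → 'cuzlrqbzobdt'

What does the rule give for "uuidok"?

Rule — reverse the string, then swap the front and back halves of the string.
So "uuidok" becomes "iuukod".

iuukod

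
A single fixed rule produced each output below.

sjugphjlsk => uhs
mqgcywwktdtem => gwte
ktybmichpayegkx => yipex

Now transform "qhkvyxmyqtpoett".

Each output is the input with this applied: keep one character in every 3, starting at position 3 (positions 3rd, 6th, 9th, ...).
Doing the same to "qhkvyxmyqtpoett": "kxqot".

kxqot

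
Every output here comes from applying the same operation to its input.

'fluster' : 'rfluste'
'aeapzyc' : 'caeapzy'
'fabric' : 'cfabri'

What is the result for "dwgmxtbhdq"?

The rule is to move the last character to the front.
"dwgmxtbhdq" → "qdwgmxtbhd".

qdwgmxtbhd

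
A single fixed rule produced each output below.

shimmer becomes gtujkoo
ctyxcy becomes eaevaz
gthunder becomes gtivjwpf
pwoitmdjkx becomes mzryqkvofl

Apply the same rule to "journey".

Looking at the pairs, the operation is to shift every letter 2 places forward in the alphabet (wrapping around), then move the last 2 characters to the front (rotate right by 2).
Starting from "journey": after the first operation, "lqwtpga"; after the second, "galqwtp".

galqwtp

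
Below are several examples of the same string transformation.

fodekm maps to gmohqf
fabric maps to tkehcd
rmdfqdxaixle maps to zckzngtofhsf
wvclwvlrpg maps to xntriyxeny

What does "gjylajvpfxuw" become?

xrhzwyilancl

Rule — shift every letter 2 places forward in the alphabet (wrapping around), then swap the front and back halves of the string.
Applying both steps to "gjylajvpfxuw": "ilanclxrhzwy", then "xrhzwyilancl".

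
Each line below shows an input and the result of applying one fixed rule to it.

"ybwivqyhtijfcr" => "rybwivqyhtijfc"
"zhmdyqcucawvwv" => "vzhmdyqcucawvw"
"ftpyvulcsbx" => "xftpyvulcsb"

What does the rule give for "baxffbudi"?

ibaxffbud

Each output is the input with this applied: move the last character to the front.
Doing the same to "baxffbudi": "ibaxffbud".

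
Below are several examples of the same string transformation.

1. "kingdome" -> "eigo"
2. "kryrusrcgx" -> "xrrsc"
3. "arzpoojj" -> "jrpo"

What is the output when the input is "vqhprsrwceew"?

wqpswe

What's happening: move the last 2 characters to the front (rotate right by 2), then keep every other character starting from the second (positions 2nd, 4th, 6th, ...).
Starting from "vqhprsrwceew": after the first operation, "ewvqhprsrwce"; after the second, "wqpswe".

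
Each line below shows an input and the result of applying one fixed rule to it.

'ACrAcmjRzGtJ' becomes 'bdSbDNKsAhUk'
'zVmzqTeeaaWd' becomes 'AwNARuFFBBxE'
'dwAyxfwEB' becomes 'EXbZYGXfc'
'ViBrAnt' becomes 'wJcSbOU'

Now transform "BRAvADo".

The rule is to shift every letter 1 place forward in the alphabet (wrapping around), then flip the case of every letter.
Applying both steps to "BRAvADo": "CSBwBEp", then "csbWbeP".

csbWbeP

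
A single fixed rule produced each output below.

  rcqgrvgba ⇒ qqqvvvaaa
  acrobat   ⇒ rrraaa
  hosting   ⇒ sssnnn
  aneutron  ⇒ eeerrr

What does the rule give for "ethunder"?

Rule — keep one character in every 3, starting at position 3 (positions 3rd, 6th, 9th, ...), then repeat every character 3 times.
"ethunder" → "hd" → "hhhddd".
(Check on "acrobat": → "ra" → "rrraaa" ✓)

hhhddd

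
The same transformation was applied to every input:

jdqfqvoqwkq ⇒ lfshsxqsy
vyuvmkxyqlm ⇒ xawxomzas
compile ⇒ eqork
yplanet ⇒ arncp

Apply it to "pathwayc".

rcvjyc

What's happening: delete the last 2 characters, then shift every letter 2 places forward in the alphabet (wrapping around).
For "pathwayc", step one produces "pathwa"; step two turns that into "rcvjyc".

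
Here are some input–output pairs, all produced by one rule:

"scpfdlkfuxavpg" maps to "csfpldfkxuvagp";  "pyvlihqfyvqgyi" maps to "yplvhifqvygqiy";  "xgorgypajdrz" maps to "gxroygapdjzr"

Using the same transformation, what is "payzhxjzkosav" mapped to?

apzyxhzjokasv

The transformation: swap each adjacent pair of characters (1↔2, 3↔4, ...).
Doing the same to "payzhxjzkosav": "apzyxhzjokasv".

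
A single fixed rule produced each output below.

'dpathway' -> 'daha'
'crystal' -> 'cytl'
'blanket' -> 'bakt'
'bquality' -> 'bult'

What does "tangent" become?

Rule — keep every other character starting from the first (positions 1st, 3rd, 5th, ...).
On "tangent" that produces "tnet".

tnet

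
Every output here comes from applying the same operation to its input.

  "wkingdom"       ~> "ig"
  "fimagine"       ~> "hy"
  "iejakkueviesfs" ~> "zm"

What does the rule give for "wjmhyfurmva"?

Looking at the pairs, the operation is to shift every letter 6 places backward in the alphabet (wrapping around), then keep only the last 2 characters.
Working it through for "wjmhyfurmva": intermediate "qdgbszolgpu", final "pu".

pu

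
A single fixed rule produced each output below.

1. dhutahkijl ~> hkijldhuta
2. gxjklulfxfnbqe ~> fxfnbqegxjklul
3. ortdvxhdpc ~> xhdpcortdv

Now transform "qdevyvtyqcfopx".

In each case the input is transformed by: swap the front and back halves of the string.
Applying that to "qdevyvtyqcfopx" gives "yqcfopxqdevyvt".

yqcfopxqdevyvt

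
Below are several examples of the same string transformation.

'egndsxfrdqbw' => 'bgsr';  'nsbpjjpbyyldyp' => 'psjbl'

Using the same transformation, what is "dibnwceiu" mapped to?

Looking at the pairs, the operation is to keep one character in every 3, starting at position 2 (positions 2nd, 5th, 8th, ...), then move the last character to the front.
So "dibnwceiu" becomes "iiw".

iiw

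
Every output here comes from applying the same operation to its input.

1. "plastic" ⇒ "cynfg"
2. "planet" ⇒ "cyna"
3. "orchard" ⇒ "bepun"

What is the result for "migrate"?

zvten

Rule — shift every letter 13 places forward in the alphabet (wrapping around) — i.e. ROT13, then delete the last 2 characters.
Working it through for "migrate": intermediate "zvtengr", final "zvten".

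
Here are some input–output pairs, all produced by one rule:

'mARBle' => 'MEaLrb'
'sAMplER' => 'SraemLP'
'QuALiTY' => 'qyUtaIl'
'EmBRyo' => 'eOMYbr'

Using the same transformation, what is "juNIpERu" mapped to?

Rule — flip the case of every letter, then take characters alternately from the front and the back (1st, last, 2nd, 2nd-last, ...).
On "juNIpERu": the first step gives "JUniPerU", and the second then gives "JUUrneiP".

JUUrneiP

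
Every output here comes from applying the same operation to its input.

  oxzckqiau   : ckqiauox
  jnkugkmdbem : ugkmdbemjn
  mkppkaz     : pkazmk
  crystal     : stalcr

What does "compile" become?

In each case the input is transformed by: move the first 2 characters to the end (rotate left by 2), then delete the first character.
On "compile": the first step gives "mpileco", and the second then gives "pileco".

pileco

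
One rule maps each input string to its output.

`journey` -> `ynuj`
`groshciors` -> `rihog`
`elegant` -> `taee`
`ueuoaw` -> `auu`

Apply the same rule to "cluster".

Each output is the input with this applied: keep every other character starting from the first (positions 1st, 3rd, 5th, ...), then reverse the string.
For "cluster", step one produces "cutr"; step two turns that into "rtuc".

rtuc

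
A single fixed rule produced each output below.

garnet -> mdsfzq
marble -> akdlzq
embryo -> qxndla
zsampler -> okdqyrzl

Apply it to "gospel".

odkfnr

The transformation: shift every letter 1 place backward in the alphabet (wrapping around), then swap the front and back halves of the string.
On "gospel" that produces "odkfnr".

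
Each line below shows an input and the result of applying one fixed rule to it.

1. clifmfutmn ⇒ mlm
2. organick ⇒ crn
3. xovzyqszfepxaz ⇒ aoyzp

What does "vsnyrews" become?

What's happening: move the last 3 characters to the front (rotate right by 3), then keep one character in every 3, starting at position 2 (positions 2nd, 5th, 8th, ...).
Starting from "vsnyrews": after the first operation, "ewsvsnyr"; after the second, "wsr".

wsr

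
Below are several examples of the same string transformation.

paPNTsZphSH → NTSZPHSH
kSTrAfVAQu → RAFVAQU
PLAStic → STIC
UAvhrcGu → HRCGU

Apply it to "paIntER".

In each case the input is transformed by: delete the first 3 characters, then convert every letter to uppercase.
For "paIntER", step one produces "ntER"; step two turns that into "NTER".

NTER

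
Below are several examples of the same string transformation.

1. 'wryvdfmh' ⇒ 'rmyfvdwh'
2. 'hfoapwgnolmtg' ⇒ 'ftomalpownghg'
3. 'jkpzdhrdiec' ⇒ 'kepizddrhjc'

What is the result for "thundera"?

Rule — take characters alternately from the front and the back (1st, last, 2nd, 2nd-last, ...), then move the first 2 characters to the end (rotate left by 2).
On "thundera" that produces "hruendta".
(Check on "wryvdfmh": → "whrmyfvd" → "rmyfvdwh" ✓)

hruendta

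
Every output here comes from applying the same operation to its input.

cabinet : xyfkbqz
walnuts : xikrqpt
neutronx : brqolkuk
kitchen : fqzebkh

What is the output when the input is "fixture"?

Looking at the pairs, the operation is to move the first character to the end, then shift every letter 3 places backward in the alphabet (wrapping around).
On "fixture" that produces "fuqrobc".
(Check on "walnuts": → "alnutsw" → "xikrqpt" ✓)

fuqrobc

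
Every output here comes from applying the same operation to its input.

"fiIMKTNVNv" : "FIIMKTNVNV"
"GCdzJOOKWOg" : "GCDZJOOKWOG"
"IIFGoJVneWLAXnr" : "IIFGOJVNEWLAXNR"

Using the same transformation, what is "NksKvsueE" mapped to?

What's happening: convert every letter to uppercase.
For "NksKvsueE" the result is "NKSKVSUEE".

NKSKVSUEE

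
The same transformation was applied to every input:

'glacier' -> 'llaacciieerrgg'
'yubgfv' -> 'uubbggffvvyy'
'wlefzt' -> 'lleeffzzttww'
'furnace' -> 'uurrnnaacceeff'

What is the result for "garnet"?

aarrnneettgg

Each output is the input with this applied: double every character, then move the first 2 characters to the end (rotate left by 2).
For "garnet", step one produces "ggaarrnneett"; step two turns that into "aarrnneettgg".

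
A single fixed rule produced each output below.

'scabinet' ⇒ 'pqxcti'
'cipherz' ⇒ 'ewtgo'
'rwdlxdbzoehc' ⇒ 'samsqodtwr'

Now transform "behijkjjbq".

The rule is to delete the first 2 characters, then shift every letter 11 places backward in the alphabet (wrapping around).
Starting from "behijkjjbq": after the first operation, "hijkjjbq"; after the second, "wxyzyyqf".
(Check on "scabinet": → "abinet" → "pqxcti" ✓)

wxyzyyqf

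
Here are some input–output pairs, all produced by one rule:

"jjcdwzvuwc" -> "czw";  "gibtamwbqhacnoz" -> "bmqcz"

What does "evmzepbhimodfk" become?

mpid

Rule — keep one character in every 3, starting at position 3 (positions 3rd, 6th, 9th, ...).
For "evmzepbhimodfk" the result is "mpid".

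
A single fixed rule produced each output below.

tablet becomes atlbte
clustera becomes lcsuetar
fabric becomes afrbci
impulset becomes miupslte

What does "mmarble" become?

The transformation: swap each adjacent pair of characters (1↔2, 3↔4, ...).
"mmarble" → "mmralbe".

mmralbe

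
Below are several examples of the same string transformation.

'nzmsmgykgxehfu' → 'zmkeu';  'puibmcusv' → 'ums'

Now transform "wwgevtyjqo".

wvj

What's happening: keep one character in every 3, starting at position 2 (positions 2nd, 5th, 8th, ...).
So "wwgevtyjqo" becomes "wvj".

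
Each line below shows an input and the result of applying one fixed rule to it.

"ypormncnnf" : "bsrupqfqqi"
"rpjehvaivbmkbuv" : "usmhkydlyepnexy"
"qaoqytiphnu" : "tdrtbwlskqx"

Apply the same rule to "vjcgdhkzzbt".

What's happening: shift every letter 3 places forward in the alphabet (wrapping around).
Applying that to "vjcgdhkzzbt" gives "ymfjgknccew".

ymfjgknccew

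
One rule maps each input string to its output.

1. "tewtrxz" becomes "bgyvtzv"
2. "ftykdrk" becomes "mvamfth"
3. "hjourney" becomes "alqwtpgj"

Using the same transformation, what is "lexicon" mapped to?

pgzkeqn

In each case the input is transformed by: shift every letter 2 places forward in the alphabet (wrapping around), then swap the first and last characters.
On "lexicon": the first step gives "ngzkeqp", and the second then gives "pgzkeqn".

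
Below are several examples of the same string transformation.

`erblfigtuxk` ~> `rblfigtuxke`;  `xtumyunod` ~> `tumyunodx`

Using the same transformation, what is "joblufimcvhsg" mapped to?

oblufimcvhsgj

Each output is the input with this applied: move the first character to the end.
So "joblufimcvhsg" becomes "oblufimcvhsgj".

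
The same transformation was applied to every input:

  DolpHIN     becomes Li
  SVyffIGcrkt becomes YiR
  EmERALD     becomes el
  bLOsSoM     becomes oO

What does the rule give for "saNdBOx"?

Looking at the pairs, the operation is to flip the case of every letter, then keep one character in every 3, starting at position 3 (positions 3rd, 6th, 9th, ...).
Starting from "saNdBOx": after the first operation, "SAnDboX"; after the second, "no".

no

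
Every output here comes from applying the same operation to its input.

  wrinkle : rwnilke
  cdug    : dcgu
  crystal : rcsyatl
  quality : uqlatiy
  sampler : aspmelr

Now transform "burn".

ubnr

The rule is to swap each adjacent pair of characters (1↔2, 3↔4, ...).
So "burn" becomes "ubnr".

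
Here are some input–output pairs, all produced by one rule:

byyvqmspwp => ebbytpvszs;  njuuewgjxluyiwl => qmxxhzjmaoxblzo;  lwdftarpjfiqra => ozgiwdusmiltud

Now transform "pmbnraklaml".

spequdnodpo

The transformation: shift every letter 3 places forward in the alphabet (wrapping around).
For "pmbnraklaml" the result is "spequdnodpo".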